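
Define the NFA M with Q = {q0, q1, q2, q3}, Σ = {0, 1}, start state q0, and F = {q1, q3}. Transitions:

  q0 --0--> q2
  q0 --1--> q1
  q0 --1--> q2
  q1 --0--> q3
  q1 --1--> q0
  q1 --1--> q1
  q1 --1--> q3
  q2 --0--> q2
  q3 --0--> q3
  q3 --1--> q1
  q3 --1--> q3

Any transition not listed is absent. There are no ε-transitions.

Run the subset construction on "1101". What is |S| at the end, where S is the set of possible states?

2

Start in {q0}.
Read '1': q0→{q1, q2}; now {q1, q2}.
Read '1': q1→{q0, q1, q3}, q2→∅; now {q0, q1, q3}.
Read '0': q0→{q2}, q1→{q3}, q3→{q3}; now {q2, q3}.
Read '1': q2→∅, q3→{q1, q3}; now {q1, q3}.
That set has 2 states.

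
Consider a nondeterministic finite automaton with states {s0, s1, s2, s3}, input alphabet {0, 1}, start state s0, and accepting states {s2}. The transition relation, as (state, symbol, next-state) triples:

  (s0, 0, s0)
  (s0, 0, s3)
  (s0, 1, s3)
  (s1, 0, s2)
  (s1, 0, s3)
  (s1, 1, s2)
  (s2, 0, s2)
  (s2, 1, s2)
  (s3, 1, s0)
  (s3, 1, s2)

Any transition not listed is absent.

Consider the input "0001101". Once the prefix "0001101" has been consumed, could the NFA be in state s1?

No

Start in {s0}.
Read '0': {s0} → {s0, s3}.
Read '0': {s0, s3} → {s0, s3}.
Read '0': {s0, s3} → {s0, s3}.
Read '1': {s0, s3} → {s0, s2, s3}.
Read '1': {s0, s2, s3} → {s0, s2, s3}.
Read '0': {s0, s2, s3} → {s0, s2, s3}.
Read '1': {s0, s2, s3} → {s0, s2, s3}.
State s1 is not in {s0, s2, s3}.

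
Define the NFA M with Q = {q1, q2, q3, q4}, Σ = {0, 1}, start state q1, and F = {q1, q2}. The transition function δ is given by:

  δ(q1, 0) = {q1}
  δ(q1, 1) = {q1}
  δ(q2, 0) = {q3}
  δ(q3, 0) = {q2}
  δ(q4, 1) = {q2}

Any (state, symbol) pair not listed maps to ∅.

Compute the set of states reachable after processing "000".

{q1}

Start in {q1}.
Read '0': {q1} → {q1}.
Read '0': {q1} → {q1}.
Read '0': {q1} → {q1}.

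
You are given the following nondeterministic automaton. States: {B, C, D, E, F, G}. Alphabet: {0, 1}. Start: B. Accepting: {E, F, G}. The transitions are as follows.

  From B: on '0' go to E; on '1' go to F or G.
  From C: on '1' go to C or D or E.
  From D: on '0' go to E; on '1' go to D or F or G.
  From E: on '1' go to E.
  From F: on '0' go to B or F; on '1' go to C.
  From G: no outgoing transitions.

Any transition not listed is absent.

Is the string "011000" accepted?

No

Start in {B}.
Read '0': B→{E}; now {E}.
Read '1': E→{E}; now {E}.
Read '1': E→{E}; now {E}.
Read '0': E→∅; now ∅.
The set is empty and remains empty for the remaining 2 symbols.
The final set ∅ contains no accepting state.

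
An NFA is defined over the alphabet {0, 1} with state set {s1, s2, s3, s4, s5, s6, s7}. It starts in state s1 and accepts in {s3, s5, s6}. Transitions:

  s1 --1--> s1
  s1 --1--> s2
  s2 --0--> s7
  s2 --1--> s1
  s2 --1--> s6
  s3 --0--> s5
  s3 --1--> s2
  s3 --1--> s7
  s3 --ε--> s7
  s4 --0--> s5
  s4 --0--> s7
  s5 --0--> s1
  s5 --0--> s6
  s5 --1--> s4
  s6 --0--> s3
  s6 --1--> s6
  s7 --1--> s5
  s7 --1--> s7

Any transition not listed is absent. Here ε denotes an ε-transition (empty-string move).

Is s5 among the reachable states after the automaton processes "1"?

Start in {s1}.
Read '1': s1→{s1, s2}; now {s1, s2}.
State s5 is not in {s1, s2}.

No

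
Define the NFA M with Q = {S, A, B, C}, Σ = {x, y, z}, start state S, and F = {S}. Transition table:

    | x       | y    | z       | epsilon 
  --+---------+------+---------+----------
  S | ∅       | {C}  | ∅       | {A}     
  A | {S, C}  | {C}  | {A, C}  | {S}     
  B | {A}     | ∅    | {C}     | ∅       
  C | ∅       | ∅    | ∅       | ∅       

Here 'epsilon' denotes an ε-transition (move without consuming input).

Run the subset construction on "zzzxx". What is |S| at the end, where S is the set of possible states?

3

Start: ε-closure({S}) = {S, A}.
Read 'z': S→∅, A→{A, C}; union {A, C}; ε-closure = {S, A, C}.
Read 'z': S→∅, A→{A, C}, C→∅; union {A, C}; ε-closure = {S, A, C}.
Read 'z': S→∅, A→{A, C}, C→∅; union {A, C}; ε-closure = {S, A, C}.
Read 'x': S→∅, A→{S, C}, C→∅; union {S, C}; ε-closure = {S, A, C}.
Read 'x': S→∅, A→{S, C}, C→∅; union {S, C}; ε-closure = {S, A, C}.
That set has 3 states.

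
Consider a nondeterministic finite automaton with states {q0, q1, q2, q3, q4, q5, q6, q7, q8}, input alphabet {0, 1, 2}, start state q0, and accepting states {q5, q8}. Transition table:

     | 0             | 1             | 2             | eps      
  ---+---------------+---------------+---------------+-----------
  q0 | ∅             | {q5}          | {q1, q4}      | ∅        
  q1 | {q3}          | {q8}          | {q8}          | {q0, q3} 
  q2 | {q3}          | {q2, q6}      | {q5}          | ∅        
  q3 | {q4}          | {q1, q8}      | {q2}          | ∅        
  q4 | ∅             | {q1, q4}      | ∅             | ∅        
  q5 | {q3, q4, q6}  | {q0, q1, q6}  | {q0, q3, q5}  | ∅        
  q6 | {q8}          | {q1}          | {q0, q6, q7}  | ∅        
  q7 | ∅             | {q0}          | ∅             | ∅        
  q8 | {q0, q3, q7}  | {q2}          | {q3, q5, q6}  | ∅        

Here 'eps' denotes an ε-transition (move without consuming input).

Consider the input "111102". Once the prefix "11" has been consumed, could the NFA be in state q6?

Start in {q0}.
Read '1': q0→{q5}; now {q5}.
Read '1': q5→{q0, q1, q6}; union {q0, q1, q6}; ε-closure = {q0, q1, q3, q6}.
State q6 is in {q0, q1, q3, q6}.

Yes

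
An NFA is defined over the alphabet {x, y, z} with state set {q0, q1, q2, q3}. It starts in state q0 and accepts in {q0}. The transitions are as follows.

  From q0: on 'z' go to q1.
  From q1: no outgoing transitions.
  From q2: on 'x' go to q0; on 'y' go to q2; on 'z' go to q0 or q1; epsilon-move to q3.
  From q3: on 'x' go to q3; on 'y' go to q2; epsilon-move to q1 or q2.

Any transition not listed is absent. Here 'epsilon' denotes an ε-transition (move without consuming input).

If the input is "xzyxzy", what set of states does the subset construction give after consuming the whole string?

∅

Start in {q0}.
Read 'x': q0→∅; now ∅.
The set is empty and remains empty for the remaining 5 symbols.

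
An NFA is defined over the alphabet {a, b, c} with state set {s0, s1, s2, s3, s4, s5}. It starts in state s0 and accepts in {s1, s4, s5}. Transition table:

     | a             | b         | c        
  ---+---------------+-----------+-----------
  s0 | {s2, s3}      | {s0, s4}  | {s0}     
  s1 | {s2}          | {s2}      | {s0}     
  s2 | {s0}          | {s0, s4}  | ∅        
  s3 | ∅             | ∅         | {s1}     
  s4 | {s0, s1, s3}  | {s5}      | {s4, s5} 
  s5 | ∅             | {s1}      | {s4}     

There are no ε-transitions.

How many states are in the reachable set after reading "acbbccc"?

3

Start in {s0}.
Read 'a': s0→{s2, s3}; now {s2, s3}.
Read 'c': s2→∅, s3→{s1}; now {s1}.
Read 'b': s1→{s2}; now {s2}.
Read 'b': s2→{s0, s4}; now {s0, s4}.
Read 'c': s0→{s0}, s4→{s4, s5}; now {s0, s4, s5}.
Read 'c': s0→{s0}, s4→{s4, s5}, s5→{s4}; now {s0, s4, s5}.
Read 'c': s0→{s0}, s4→{s4, s5}, s5→{s4}; now {s0, s4, s5}.
That set has 3 states.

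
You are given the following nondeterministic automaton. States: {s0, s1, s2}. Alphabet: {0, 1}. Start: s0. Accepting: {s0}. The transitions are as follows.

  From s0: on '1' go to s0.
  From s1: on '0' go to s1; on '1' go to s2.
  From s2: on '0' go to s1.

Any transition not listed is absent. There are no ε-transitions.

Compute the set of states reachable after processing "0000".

Start in {s0}.
Read '0': {s0} → ∅.
The set is empty and remains empty for the remaining 3 symbols.

∅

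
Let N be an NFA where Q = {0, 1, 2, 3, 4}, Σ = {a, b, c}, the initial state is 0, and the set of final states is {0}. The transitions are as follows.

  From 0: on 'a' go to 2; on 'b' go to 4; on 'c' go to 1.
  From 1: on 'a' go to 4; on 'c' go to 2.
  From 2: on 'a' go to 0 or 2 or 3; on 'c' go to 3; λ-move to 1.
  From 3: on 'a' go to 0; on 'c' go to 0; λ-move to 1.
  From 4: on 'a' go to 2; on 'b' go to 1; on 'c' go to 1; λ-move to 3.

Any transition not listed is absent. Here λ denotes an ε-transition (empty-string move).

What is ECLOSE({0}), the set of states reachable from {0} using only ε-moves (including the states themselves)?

Begin with {0}.
No ε-moves leave this set, so the closure equals the set itself.

{0}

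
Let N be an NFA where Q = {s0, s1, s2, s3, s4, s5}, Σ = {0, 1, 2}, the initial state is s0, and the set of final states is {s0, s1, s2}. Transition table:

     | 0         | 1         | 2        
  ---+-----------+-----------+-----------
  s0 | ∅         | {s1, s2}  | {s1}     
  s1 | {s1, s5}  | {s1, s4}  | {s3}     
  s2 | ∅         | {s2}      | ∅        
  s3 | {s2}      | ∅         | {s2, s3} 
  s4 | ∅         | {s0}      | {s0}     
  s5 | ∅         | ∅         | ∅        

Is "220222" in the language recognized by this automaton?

No

Start in {s0}.
Read '2': s0→{s1}; now {s1}.
Read '2': s1→{s3}; now {s3}.
Read '0': s3→{s2}; now {s2}.
Read '2': s2→∅; now ∅.
The set is empty and remains empty for the remaining 2 symbols.
The final set ∅ contains no accepting state.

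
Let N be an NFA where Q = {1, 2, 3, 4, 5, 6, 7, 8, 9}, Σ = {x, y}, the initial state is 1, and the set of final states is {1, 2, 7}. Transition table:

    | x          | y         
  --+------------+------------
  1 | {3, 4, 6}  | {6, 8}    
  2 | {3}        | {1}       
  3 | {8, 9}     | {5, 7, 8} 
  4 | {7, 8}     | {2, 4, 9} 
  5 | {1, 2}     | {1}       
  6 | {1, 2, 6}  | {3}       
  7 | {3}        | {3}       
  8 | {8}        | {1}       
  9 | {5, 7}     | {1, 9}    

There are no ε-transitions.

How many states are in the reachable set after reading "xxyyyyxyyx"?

Start in {1}.
Read 'x': 1→{3, 4, 6}; now {3, 4, 6}.
Read 'x': 3→{8, 9}, 4→{7, 8}, 6→{1, 2, 6}; now {1, 2, 6, 7, 8, 9}.
Read 'y': 1→{6, 8}, 2→{1}, 6→{3}, 7→{3}, 8→{1}, 9→{1, 9}; now {1, 3, 6, 8, 9}.
Read 'y': 1→{6, 8}, 3→{5, 7, 8}, 6→{3}, 8→{1}, 9→{1, 9}; now {1, 3, 5, 6, 7, 8, 9}.
Read 'y': 1→{6, 8}, 3→{5, 7, 8}, 5→{1}, 6→{3}, 7→{3}, 8→{1}, 9→{1, 9}; now {1, 3, 5, 6, 7, 8, 9}.
Read 'y': 1→{6, 8}, 3→{5, 7, 8}, 5→{1}, 6→{3}, 7→{3}, 8→{1}, 9→{1, 9}; now {1, 3, 5, 6, 7, 8, 9}.
Read 'x': 1→{3, 4, 6}, 3→{8, 9}, 5→{1, 2}, 6→{1, 2, 6}, 7→{3}, 8→{8}, 9→{5, 7}; now {1, 2, 3, 4, 5, 6, 7, 8, 9}.
Read 'y': 1→{6, 8}, 2→{1}, 3→{5, 7, 8}, 4→{2, 4, 9}, 5→{1}, 6→{3}, 7→{3}, 8→{1}, 9→{1, 9}; now {1, 2, 3, 4, 5, 6, 7, 8, 9}.
Read 'y': 1→{6, 8}, 2→{1}, 3→{5, 7, 8}, 4→{2, 4, 9}, 5→{1}, 6→{3}, 7→{3}, 8→{1}, 9→{1, 9}; now {1, 2, 3, 4, 5, 6, 7, 8, 9}.
Read 'x': 1→{3, 4, 6}, 2→{3}, 3→{8, 9}, 4→{7, 8}, 5→{1, 2}, 6→{1, 2, 6}, 7→{3}, 8→{8}, 9→{5, 7}; now {1, 2, 3, 4, 5, 6, 7, 8, 9}.
That set has 9 states.

9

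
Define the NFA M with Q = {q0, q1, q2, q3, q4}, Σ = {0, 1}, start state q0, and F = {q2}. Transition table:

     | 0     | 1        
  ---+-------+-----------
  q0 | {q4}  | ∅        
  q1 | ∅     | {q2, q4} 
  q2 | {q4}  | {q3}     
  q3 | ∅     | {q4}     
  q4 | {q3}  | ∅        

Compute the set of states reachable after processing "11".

Start in {q0}.
Read '1': q0→∅; now ∅.
The set is empty and remains empty for the remaining 1 symbol.

∅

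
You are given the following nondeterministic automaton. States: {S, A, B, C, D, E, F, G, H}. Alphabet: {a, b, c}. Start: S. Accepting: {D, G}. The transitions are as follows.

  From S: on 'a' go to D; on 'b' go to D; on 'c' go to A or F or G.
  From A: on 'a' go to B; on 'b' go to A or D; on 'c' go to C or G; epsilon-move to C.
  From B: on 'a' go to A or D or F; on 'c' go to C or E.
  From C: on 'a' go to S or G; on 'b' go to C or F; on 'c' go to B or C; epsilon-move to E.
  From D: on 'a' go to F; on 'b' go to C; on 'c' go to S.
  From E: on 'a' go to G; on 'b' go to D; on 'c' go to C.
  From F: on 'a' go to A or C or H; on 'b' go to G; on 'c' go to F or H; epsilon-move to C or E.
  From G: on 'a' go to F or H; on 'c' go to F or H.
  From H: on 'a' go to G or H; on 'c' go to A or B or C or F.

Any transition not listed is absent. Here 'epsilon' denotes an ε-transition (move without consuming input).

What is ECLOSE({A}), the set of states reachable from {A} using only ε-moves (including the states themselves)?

Begin with {A}.
ε-move A → C; add C.
ε-move C → E; add E.

{A, C, E}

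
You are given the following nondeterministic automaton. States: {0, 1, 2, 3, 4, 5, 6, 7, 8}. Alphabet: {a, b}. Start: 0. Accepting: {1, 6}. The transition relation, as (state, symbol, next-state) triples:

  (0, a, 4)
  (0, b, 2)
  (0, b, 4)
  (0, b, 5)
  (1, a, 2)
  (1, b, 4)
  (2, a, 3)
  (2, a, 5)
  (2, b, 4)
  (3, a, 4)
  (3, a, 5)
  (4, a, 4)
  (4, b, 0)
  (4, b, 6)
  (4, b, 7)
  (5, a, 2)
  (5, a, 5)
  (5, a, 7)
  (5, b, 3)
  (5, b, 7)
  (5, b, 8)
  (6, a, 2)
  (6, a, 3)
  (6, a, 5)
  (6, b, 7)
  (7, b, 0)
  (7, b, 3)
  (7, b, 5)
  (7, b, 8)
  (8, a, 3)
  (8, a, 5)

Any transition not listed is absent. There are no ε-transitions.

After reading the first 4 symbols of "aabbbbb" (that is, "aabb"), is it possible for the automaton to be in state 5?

Yes

Start in {0}.
Read 'a': {0} → {4}.
Read 'a': {4} → {4}.
Read 'b': {4} → {0, 6, 7}.
Read 'b': {0, 6, 7} → {0, 2, 3, 4, 5, 7, 8}.
State 5 is in {0, 2, 3, 4, 5, 7, 8}.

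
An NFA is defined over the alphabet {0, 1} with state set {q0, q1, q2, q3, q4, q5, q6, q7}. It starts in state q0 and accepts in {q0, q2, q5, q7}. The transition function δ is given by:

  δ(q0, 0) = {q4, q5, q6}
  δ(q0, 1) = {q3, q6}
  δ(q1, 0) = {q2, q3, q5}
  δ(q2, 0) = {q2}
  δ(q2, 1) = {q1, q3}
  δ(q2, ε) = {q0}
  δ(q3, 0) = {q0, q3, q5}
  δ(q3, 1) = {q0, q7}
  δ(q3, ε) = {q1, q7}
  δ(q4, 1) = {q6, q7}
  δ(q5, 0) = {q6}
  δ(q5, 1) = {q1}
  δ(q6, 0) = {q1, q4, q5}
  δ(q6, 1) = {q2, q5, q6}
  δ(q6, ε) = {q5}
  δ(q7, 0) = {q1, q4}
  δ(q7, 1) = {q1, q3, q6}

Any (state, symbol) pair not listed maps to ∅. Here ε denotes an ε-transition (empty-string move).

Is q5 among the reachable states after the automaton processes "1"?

Yes

Start in {q0}.
Read '1': q0→{q3, q6}; union {q3, q6}; ε-closure = {q1, q3, q5, q6, q7}.
State q5 is in {q1, q3, q5, q6, q7}.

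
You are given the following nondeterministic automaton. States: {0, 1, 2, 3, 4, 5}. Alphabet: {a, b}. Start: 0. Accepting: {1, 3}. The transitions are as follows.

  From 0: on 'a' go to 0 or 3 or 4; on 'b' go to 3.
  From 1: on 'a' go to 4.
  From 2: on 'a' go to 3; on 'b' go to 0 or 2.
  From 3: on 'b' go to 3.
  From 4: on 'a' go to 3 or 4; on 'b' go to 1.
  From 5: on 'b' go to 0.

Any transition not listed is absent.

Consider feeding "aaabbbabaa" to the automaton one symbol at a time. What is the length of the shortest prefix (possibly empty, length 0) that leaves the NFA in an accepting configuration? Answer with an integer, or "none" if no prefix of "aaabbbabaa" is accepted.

1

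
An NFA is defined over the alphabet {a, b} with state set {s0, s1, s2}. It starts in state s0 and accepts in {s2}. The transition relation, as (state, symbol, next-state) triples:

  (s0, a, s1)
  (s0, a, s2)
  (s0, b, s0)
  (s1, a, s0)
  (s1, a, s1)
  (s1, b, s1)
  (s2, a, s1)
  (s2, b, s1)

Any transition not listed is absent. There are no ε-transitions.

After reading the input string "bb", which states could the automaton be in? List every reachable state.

Start in {s0}.
Read 'b': {s0} → {s0}.
Read 'b': {s0} → {s0}.

{s0}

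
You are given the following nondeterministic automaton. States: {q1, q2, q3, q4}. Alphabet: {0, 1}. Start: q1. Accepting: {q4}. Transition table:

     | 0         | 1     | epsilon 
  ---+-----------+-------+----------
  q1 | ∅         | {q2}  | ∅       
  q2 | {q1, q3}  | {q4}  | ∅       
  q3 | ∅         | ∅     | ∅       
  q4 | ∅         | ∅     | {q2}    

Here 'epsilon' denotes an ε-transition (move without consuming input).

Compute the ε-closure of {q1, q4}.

Begin with {q1, q4}.
ε-move q4 → q2; add q2.

{q1, q2, q4}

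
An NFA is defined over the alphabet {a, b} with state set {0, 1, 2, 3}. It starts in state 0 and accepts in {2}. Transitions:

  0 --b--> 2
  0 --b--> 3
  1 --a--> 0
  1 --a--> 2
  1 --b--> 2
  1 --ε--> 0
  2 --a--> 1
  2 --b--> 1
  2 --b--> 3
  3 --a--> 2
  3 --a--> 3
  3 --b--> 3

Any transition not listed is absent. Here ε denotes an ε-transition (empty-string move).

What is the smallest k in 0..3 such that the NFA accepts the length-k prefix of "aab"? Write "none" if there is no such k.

none

Start in {0}.
Read 'a': {0} → ∅.
The set is empty and remains empty for the remaining 2 symbols.
No reachable set along the way intersects F.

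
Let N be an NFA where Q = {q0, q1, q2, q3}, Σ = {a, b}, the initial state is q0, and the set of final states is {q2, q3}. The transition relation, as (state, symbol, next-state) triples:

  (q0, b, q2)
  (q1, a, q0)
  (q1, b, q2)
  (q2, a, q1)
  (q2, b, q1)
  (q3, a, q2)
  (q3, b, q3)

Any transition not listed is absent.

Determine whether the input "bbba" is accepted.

Start in {q0}.
Read 'b': q0→{q2}; now {q2}.
Read 'b': q2→{q1}; now {q1}.
Read 'b': q1→{q2}; now {q2}.
Read 'a': q2→{q1}; now {q1}.
The final set {q1} contains no accepting state.

No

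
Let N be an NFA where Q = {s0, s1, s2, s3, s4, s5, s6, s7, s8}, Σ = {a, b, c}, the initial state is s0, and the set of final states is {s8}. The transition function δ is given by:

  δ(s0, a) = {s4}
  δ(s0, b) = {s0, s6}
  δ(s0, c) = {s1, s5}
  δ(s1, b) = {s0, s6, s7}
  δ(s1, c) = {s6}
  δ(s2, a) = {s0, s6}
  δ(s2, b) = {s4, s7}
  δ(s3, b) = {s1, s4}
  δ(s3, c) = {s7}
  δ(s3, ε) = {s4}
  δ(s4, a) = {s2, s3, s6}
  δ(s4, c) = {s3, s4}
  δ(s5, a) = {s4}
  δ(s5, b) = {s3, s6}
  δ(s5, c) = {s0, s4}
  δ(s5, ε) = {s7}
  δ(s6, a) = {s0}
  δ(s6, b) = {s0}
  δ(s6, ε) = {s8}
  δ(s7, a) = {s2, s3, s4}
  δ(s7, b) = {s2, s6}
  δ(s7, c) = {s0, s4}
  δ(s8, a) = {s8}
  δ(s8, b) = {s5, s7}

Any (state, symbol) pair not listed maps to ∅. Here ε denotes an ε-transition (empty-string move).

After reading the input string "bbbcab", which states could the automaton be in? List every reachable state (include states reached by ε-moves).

{s0, s1, s4, s5, s7}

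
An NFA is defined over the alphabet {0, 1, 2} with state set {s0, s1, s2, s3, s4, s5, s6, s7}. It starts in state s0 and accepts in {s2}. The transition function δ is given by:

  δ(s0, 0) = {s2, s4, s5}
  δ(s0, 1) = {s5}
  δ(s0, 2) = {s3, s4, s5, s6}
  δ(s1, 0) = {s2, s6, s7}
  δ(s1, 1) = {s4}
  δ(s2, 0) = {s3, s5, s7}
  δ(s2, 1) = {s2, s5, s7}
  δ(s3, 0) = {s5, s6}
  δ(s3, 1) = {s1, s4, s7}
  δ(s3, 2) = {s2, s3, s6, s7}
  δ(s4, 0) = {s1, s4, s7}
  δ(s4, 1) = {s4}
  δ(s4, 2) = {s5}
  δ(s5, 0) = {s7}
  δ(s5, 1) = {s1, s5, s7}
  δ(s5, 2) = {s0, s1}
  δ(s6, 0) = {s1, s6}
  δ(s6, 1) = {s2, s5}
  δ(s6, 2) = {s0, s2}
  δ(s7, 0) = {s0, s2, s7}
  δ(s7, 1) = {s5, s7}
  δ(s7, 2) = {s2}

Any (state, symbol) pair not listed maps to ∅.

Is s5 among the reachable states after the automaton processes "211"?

Start in {s0}.
Read '2': s0→{s3, s4, s5, s6}; now {s3, s4, s5, s6}.
Read '1': s3→{s1, s4, s7}, s4→{s4}, s5→{s1, s5, s7}, s6→{s2, s5}; now {s1, s2, s4, s5, s7}.
Read '1': s1→{s4}, s2→{s2, s5, s7}, s4→{s4}, s5→{s1, s5, s7}, s7→{s5, s7}; now {s1, s2, s4, s5, s7}.
State s5 is in {s1, s2, s4, s5, s7}.

Yes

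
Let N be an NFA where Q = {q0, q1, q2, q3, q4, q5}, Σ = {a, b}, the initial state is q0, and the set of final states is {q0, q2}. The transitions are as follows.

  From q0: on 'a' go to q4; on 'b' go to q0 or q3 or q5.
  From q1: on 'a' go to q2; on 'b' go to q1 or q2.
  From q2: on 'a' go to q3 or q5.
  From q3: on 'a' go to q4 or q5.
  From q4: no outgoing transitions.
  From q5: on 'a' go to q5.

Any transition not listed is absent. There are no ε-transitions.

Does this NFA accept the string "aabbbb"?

No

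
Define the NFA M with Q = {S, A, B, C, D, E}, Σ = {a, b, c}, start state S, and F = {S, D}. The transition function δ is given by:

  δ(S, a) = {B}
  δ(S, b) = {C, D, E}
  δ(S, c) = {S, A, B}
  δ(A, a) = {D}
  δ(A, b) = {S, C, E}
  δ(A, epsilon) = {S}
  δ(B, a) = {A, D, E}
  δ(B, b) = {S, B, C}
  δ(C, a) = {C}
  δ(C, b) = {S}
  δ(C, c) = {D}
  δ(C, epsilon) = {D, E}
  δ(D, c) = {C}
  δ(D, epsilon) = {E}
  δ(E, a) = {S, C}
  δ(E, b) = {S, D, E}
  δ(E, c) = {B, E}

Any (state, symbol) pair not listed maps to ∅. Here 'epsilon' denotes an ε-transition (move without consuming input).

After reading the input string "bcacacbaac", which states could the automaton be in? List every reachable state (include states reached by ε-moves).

Start in {S}.
Read 'b': S→{C, D, E}; now {C, D, E}.
Read 'c': C→{D}, D→{C}, E→{B, E}; now {B, C, D, E}.
Read 'a': B→{A, D, E}, C→{C}, D→∅, E→{S, C}; now {S, A, C, D, E}.
Read 'c': S→{S, A, B}, A→∅, C→{D}, D→{C}, E→{B, E}; now {S, A, B, C, D, E}.
Read 'a': S→{B}, A→{D}, B→{A, D, E}, C→{C}, D→∅, E→{S, C}; now {S, A, B, C, D, E}.
Read 'c': S→{S, A, B}, A→∅, B→∅, C→{D}, D→{C}, E→{B, E}; now {S, A, B, C, D, E}.
Read 'b': S→{C, D, E}, A→{S, C, E}, B→{S, B, C}, C→{S}, D→∅, E→{S, D, E}; now {S, B, C, D, E}.
Read 'a': S→{B}, B→{A, D, E}, C→{C}, D→∅, E→{S, C}; now {S, A, B, C, D, E}.
Read 'a': S→{B}, A→{D}, B→{A, D, E}, C→{C}, D→∅, E→{S, C}; now {S, A, B, C, D, E}.
Read 'c': S→{S, A, B}, A→∅, B→∅, C→{D}, D→{C}, E→{B, E}; now {S, A, B, C, D, E}.

{S, A, B, C, D, E}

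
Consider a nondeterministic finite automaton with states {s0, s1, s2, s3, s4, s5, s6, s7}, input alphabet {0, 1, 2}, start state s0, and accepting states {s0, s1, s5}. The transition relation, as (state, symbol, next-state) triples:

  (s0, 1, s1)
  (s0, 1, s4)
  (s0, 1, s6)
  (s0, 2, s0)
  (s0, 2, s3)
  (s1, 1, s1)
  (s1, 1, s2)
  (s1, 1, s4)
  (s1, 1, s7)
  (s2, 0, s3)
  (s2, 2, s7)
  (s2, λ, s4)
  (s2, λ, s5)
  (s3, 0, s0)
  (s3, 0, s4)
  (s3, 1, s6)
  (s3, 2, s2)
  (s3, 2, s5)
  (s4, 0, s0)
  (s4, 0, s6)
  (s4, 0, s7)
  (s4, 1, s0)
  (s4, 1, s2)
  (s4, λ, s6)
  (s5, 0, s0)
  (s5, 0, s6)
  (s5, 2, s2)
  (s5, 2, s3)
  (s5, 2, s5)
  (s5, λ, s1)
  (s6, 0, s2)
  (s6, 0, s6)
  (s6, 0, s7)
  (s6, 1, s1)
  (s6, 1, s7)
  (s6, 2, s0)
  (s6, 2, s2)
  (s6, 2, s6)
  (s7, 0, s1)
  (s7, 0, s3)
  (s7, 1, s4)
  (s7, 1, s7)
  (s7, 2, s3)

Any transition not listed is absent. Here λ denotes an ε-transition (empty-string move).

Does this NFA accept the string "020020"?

Start in {s0}.
Read '0': s0→∅; now ∅.
The set is empty and remains empty for the remaining 5 symbols.
The final set ∅ contains no accepting state.

No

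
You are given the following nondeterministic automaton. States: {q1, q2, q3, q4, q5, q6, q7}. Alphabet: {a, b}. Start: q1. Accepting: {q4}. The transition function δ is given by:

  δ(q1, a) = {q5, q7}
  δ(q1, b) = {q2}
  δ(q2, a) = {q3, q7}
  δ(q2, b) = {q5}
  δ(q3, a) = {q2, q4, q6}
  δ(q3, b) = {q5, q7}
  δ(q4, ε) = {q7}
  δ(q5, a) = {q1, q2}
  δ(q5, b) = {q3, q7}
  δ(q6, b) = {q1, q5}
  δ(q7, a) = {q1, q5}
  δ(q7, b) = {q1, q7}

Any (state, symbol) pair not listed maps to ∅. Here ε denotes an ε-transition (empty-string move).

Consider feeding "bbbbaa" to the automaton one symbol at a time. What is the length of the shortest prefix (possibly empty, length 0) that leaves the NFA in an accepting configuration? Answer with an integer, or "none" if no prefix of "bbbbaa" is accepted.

Start in {q1}.
Read 'b': q1→{q2}; now {q2}.
Read 'b': q2→{q5}; now {q5}.
Read 'b': q5→{q3, q7}; now {q3, q7}.
Read 'b': q3→{q5, q7}, q7→{q1, q7}; now {q1, q5, q7}.
Read 'a': q1→{q5, q7}, q5→{q1, q2}, q7→{q1, q5}; now {q1, q2, q5, q7}.
Read 'a': q1→{q5, q7}, q2→{q3, q7}, q5→{q1, q2}, q7→{q1, q5}; now {q1, q2, q3, q5, q7}.
No reachable set along the way intersects F.

none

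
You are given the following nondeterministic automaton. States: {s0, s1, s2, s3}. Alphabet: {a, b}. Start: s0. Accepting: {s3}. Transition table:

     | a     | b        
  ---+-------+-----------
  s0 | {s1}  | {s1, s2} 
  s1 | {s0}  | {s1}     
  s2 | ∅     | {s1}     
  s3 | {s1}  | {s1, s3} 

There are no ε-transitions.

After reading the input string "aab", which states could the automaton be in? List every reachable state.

{s1, s2}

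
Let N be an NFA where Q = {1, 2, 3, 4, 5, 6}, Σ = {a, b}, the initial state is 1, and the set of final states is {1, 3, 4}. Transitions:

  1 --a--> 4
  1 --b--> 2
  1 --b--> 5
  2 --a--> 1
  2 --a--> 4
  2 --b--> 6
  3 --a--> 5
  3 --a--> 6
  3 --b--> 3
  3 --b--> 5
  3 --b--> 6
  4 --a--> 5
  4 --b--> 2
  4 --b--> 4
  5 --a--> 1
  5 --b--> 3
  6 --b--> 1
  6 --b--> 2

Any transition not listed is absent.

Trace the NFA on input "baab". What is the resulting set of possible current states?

Start in {1}.
Read 'b': {1} → {2, 5}.
Read 'a': {2, 5} → {1, 4}.
Read 'a': {1, 4} → {4, 5}.
Read 'b': {4, 5} → {2, 3, 4}.

{2, 3, 4}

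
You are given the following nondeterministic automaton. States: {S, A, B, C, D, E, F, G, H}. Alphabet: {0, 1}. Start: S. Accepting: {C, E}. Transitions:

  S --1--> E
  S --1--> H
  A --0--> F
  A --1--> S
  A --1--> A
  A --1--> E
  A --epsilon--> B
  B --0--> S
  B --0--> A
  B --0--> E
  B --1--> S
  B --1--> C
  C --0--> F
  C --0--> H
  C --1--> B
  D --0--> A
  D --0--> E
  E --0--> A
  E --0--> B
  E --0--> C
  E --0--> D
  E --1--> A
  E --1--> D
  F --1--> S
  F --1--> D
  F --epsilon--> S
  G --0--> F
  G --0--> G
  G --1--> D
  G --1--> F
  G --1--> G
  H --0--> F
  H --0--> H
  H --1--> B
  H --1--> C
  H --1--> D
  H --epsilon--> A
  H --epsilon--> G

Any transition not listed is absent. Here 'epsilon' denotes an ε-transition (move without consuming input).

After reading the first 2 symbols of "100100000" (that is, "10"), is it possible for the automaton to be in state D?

Yes

Start in {S}.
Read '1': {S} → {A, B, E, G, H}.
Read '0': {A, B, E, G, H} → {S, A, B, C, D, E, F, G, H}.
State D is in {S, A, B, C, D, E, F, G, H}.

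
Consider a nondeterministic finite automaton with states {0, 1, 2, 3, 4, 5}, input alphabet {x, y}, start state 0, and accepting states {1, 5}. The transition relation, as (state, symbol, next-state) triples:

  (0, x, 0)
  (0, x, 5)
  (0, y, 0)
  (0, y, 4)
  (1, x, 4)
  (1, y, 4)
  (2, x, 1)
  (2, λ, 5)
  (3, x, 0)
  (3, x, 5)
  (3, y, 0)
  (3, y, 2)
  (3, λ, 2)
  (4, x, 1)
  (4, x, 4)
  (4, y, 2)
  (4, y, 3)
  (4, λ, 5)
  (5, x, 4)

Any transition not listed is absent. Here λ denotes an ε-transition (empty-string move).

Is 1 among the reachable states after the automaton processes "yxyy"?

Start in {0}.
Read 'y': 0→{0, 4}; union {0, 4}; ε-closure = {0, 4, 5}.
Read 'x': 0→{0, 5}, 4→{1, 4}, 5→{4}; now {0, 1, 4, 5}.
Read 'y': 0→{0, 4}, 1→{4}, 4→{2, 3}, 5→∅; union {0, 2, 3, 4}; ε-closure = {0, 2, 3, 4, 5}.
Read 'y': 0→{0, 4}, 2→∅, 3→{0, 2}, 4→{2, 3}, 5→∅; union {0, 2, 3, 4}; ε-closure = {0, 2, 3, 4, 5}.
State 1 is not in {0, 2, 3, 4, 5}.

No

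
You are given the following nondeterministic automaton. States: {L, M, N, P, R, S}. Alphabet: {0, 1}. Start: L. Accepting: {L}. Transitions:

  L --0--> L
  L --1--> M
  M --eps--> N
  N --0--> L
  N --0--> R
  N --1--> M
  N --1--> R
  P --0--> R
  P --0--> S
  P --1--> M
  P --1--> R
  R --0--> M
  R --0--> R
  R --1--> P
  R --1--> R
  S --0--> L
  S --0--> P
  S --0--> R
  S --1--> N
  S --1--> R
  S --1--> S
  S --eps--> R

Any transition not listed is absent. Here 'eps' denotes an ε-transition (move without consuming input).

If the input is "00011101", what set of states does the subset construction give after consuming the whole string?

Start in {L}.
Read '0': L→{L}; now {L}.
Read '0': L→{L}; now {L}.
Read '0': L→{L}; now {L}.
Read '1': L→{M}; union {M}; ε-closure = {M, N}.
Read '1': M→∅, N→{M, R}; union {M, R}; ε-closure = {M, N, R}.
Read '1': M→∅, N→{M, R}, R→{P, R}; union {M, P, R}; ε-closure = {M, N, P, R}.
Read '0': M→∅, N→{L, R}, P→{R, S}, R→{M, R}; union {L, M, R, S}; ε-closure = {L, M, N, R, S}.
Read '1': L→{M}, M→∅, N→{M, R}, R→{P, R}, S→{N, R, S}; now {M, N, P, R, S}.

{M, N, P, R, S}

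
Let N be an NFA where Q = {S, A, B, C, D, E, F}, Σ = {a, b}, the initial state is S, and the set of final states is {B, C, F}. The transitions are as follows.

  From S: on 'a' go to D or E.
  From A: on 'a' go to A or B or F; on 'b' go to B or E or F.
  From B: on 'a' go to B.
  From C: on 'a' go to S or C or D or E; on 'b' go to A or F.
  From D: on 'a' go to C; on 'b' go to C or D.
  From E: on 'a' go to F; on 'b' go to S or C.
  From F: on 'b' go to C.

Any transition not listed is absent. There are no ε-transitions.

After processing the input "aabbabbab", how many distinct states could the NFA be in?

7

Start in {S}.
Read 'a': {S} → {D, E}.
Read 'a': {D, E} → {C, F}.
Read 'b': {C, F} → {A, C, F}.
Read 'b': {A, C, F} → {A, B, C, E, F}.
Read 'a': {A, B, C, E, F} → {S, A, B, C, D, E, F}.
Read 'b': {S, A, B, C, D, E, F} → {S, A, B, C, D, E, F}.
Read 'b': {S, A, B, C, D, E, F} → {S, A, B, C, D, E, F}.
Read 'a': {S, A, B, C, D, E, F} → {S, A, B, C, D, E, F}.
Read 'b': {S, A, B, C, D, E, F} → {S, A, B, C, D, E, F}.
That set has 7 states.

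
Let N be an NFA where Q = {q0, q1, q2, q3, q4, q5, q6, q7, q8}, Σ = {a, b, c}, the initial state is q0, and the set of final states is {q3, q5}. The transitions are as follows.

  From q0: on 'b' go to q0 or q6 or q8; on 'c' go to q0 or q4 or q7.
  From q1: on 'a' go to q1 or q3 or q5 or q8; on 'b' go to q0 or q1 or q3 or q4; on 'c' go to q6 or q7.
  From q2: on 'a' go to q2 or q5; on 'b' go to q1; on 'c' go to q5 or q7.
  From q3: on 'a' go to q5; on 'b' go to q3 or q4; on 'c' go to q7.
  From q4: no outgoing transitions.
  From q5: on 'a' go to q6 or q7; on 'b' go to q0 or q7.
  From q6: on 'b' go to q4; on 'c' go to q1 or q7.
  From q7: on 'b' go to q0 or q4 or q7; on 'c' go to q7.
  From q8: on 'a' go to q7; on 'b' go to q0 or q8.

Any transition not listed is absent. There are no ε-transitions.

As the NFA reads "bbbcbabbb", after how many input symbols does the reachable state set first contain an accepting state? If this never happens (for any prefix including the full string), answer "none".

5

Start in {q0}.
Read 'b': {q0} → {q0, q6, q8}.
Read 'b': {q0, q6, q8} → {q0, q4, q6, q8}.
Read 'b': {q0, q4, q6, q8} → {q0, q4, q6, q8}.
Read 'c': {q0, q4, q6, q8} → {q0, q1, q4, q7}.
Read 'b': {q0, q1, q4, q7} → {q0, q1, q3, q4, q6, q7, q8}.
None of the earlier sets intersect F, but {q0, q1, q3, q4, q6, q7, q8} does.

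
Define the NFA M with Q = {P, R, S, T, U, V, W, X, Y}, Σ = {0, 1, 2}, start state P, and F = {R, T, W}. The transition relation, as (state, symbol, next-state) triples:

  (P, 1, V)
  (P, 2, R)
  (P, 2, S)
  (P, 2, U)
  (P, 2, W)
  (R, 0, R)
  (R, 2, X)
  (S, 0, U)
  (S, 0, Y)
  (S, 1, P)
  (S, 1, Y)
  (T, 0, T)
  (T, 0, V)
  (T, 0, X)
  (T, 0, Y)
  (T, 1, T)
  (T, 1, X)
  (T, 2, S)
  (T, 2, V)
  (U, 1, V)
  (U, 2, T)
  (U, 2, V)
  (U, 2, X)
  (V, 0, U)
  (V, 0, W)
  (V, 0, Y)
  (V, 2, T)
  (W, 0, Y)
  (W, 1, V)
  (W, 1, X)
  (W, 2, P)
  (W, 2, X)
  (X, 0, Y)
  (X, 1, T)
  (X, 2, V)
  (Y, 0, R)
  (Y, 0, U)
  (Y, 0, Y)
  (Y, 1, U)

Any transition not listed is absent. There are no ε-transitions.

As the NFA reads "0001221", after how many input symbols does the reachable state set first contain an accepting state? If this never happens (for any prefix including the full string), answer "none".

Start in {P}.
Read '0': P→∅; now ∅.
The set is empty and remains empty for the remaining 6 symbols.
No reachable set along the way intersects F.

none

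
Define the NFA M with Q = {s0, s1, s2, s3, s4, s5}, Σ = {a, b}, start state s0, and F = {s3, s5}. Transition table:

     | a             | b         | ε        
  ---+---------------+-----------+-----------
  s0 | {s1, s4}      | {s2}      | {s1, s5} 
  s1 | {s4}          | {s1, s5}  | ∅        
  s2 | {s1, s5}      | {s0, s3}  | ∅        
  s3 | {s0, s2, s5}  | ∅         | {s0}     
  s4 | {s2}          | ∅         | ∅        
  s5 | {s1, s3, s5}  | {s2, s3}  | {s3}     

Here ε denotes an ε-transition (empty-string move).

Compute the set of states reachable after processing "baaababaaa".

{s0, s1, s2, s3, s4, s5}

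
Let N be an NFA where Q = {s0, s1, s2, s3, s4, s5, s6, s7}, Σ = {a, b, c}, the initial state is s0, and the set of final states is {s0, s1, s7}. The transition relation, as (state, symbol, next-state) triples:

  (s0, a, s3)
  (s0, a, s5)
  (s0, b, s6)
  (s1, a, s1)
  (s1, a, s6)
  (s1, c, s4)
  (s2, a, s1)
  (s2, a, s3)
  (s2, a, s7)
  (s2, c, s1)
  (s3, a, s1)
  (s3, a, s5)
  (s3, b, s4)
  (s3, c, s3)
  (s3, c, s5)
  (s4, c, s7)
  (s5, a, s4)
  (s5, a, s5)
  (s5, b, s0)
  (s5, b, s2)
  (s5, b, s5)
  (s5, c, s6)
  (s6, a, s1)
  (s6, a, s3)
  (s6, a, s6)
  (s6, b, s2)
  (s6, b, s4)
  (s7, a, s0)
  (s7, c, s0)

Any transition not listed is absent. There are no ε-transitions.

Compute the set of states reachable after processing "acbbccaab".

∅

Start in {s0}.
Read 'a': s0→{s3, s5}; now {s3, s5}.
Read 'c': s3→{s3, s5}, s5→{s6}; now {s3, s5, s6}.
Read 'b': s3→{s4}, s5→{s0, s2, s5}, s6→{s2, s4}; now {s0, s2, s4, s5}.
Read 'b': s0→{s6}, s2→∅, s4→∅, s5→{s0, s2, s5}; now {s0, s2, s5, s6}.
Read 'c': s0→∅, s2→{s1}, s5→{s6}, s6→∅; now {s1, s6}.
Read 'c': s1→{s4}, s6→∅; now {s4}.
Read 'a': s4→∅; now ∅.
The set is empty and remains empty for the remaining 2 symbols.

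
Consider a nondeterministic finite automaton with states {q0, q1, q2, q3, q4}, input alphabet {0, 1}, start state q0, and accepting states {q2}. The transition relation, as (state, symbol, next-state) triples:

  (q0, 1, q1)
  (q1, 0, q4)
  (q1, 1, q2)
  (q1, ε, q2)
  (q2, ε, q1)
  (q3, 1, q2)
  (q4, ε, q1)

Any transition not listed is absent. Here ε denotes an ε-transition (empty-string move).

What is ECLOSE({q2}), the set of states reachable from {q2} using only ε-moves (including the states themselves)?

Begin with {q2}.
ε-move q2 → q1; add q1.

{q1, q2}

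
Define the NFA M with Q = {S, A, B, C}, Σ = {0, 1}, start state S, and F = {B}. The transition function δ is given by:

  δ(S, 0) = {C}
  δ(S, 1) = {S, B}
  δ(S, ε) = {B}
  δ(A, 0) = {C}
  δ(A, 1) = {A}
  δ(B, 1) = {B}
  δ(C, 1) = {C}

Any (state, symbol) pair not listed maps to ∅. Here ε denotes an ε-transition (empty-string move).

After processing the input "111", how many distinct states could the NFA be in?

2

Start: ε-closure({S}) = {S, B}.
Read '1': S→{S, B}, B→{B}; now {S, B}.
Read '1': S→{S, B}, B→{B}; now {S, B}.
Read '1': S→{S, B}, B→{B}; now {S, B}.
That set has 2 states.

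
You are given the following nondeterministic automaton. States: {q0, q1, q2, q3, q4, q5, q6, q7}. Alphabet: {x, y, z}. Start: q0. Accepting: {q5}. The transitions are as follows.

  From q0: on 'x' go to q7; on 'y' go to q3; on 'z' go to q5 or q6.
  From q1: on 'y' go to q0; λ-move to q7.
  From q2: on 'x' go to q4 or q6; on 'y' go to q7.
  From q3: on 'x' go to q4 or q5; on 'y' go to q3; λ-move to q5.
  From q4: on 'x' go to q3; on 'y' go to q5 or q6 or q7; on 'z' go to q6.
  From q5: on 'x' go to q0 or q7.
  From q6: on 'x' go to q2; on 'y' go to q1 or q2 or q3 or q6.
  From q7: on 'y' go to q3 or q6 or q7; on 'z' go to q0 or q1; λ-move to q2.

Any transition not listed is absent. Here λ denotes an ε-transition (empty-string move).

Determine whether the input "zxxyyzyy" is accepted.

Yes

Start in {q0}.
Read 'z': {q0} → {q5, q6}.
Read 'x': {q5, q6} → {q0, q2, q7}.
Read 'x': {q0, q2, q7} → {q2, q4, q6, q7}.
Read 'y': {q2, q4, q6, q7} → {q1, q2, q3, q5, q6, q7}.
Read 'y': {q1, q2, q3, q5, q6, q7} → {q0, q1, q2, q3, q5, q6, q7}.
Read 'z': {q0, q1, q2, q3, q5, q6, q7} → {q0, q1, q2, q5, q6, q7}.
Read 'y': {q0, q1, q2, q5, q6, q7} → {q0, q1, q2, q3, q5, q6, q7}.
Read 'y': {q0, q1, q2, q3, q5, q6, q7} → {q0, q1, q2, q3, q5, q6, q7}.
The final set {q0, q1, q2, q3, q5, q6, q7} contains the accepting state q5.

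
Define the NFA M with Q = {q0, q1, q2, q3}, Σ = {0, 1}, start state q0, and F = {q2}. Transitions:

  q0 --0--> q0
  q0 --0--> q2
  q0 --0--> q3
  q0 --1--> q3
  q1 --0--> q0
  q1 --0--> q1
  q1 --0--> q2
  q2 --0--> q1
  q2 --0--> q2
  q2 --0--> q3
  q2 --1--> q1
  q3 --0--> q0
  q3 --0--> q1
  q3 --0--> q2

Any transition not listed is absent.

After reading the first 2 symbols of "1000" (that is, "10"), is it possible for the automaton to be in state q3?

No

Start in {q0}.
Read '1': {q0} → {q3}.
Read '0': {q3} → {q0, q1, q2}.
State q3 is not in {q0, q1, q2}.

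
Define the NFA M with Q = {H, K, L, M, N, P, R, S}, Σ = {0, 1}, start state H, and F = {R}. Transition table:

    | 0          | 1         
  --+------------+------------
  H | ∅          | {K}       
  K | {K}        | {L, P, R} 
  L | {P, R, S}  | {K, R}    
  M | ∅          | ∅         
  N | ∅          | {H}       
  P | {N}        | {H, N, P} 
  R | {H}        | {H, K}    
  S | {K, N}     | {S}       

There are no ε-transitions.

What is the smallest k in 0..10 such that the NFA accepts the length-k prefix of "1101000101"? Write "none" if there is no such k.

Start in {H}.
Read '1': H→{K}; now {K}.
Read '1': K→{L, P, R}; now {L, P, R}.
None of the earlier sets intersect F, but {L, P, R} does.

2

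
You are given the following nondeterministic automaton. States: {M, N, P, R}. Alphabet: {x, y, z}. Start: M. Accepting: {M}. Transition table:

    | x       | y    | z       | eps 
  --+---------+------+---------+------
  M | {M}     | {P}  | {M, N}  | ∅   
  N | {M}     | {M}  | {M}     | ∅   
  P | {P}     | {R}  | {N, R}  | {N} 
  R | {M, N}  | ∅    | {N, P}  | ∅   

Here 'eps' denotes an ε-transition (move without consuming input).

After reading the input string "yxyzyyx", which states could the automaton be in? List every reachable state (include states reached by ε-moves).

{M, N, P}

Start in {M}.
Read 'y': {M} → {N, P}.
Read 'x': {N, P} → {M, N, P}.
Read 'y': {M, N, P} → {M, N, P, R}.
Read 'z': {M, N, P, R} → {M, N, P, R}.
Read 'y': {M, N, P, R} → {M, N, P, R}.
Read 'y': {M, N, P, R} → {M, N, P, R}.
Read 'x': {M, N, P, R} → {M, N, P}.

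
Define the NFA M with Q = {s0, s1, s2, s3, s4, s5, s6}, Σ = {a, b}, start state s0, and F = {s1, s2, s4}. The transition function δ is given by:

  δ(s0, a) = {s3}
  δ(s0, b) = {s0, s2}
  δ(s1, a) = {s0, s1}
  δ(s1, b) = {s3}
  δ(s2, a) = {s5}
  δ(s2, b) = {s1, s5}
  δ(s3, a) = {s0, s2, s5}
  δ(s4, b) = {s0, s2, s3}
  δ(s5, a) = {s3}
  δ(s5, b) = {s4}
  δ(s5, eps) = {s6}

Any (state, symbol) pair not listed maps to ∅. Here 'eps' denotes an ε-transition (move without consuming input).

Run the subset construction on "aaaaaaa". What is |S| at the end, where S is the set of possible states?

Start in {s0}.
Read 'a': s0→{s3}; now {s3}.
Read 'a': s3→{s0, s2, s5}; union {s0, s2, s5}; ε-closure = {s0, s2, s5, s6}.
Read 'a': s0→{s3}, s2→{s5}, s5→{s3}, s6→∅; union {s3, s5}; ε-closure = {s3, s5, s6}.
Read 'a': s3→{s0, s2, s5}, s5→{s3}, s6→∅; union {s0, s2, s3, s5}; ε-closure = {s0, s2, s3, s5, s6}.
Read 'a': s0→{s3}, s2→{s5}, s3→{s0, s2, s5}, s5→{s3}, s6→∅; union {s0, s2, s3, s5}; ε-closure = {s0, s2, s3, s5, s6}.
Read 'a': s0→{s3}, s2→{s5}, s3→{s0, s2, s5}, s5→{s3}, s6→∅; union {s0, s2, s3, s5}; ε-closure = {s0, s2, s3, s5, s6}.
Read 'a': s0→{s3}, s2→{s5}, s3→{s0, s2, s5}, s5→{s3}, s6→∅; union {s0, s2, s3, s5}; ε-closure = {s0, s2, s3, s5, s6}.
That set has 5 states.

5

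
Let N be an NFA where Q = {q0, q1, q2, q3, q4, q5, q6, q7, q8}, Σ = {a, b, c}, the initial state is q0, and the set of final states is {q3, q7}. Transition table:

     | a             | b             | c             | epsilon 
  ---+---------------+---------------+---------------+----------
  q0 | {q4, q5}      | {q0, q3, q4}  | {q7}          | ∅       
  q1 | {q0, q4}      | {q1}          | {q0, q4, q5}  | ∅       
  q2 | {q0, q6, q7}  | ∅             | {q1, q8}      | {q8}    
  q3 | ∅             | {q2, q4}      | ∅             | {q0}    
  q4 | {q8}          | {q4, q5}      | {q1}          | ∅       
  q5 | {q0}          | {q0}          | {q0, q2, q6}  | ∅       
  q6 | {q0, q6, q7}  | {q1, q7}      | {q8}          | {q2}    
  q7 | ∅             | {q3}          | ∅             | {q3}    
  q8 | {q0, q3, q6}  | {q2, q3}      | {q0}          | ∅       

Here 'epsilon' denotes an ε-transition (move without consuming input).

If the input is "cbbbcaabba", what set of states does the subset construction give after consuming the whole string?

{q0, q2, q3, q4, q5, q6, q7, q8}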